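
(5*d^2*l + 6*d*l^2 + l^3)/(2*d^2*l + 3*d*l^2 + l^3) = (5*d + l)/(2*d + l)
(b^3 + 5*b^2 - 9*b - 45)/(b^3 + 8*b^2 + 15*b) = (b - 3)/b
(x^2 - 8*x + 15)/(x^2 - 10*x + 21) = (x - 5)/(x - 7)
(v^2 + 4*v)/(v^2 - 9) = v*(v + 4)/(v^2 - 9)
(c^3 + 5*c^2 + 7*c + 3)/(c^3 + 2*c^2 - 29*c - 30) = (c^2 + 4*c + 3)/(c^2 + c - 30)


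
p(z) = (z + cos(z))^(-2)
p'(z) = (2*sin(z) - 2)/(z + cos(z))^3 = 2*(sin(z) - 1)/(z + cos(z))^3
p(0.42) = 0.56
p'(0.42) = -0.50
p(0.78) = 0.45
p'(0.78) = -0.18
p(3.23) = 0.20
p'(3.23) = -0.20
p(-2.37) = 0.10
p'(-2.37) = 0.12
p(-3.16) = 0.06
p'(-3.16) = 0.03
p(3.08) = 0.23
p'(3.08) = -0.21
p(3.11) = 0.22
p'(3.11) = -0.21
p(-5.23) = 0.04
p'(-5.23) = 0.00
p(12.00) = 0.01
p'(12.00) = 0.00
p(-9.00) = 0.01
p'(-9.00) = 0.00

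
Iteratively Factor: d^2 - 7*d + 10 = (d - 5)*(d - 2)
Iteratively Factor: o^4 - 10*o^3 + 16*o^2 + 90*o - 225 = (o + 3)*(o^3 - 13*o^2 + 55*o - 75) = (o - 3)*(o + 3)*(o^2 - 10*o + 25) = (o - 5)*(o - 3)*(o + 3)*(o - 5)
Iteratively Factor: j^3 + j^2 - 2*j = (j - 1)*(j^2 + 2*j) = (j - 1)*(j + 2)*(j)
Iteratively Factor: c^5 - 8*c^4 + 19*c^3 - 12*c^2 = (c - 3)*(c^4 - 5*c^3 + 4*c^2) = (c - 4)*(c - 3)*(c^3 - c^2) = c*(c - 4)*(c - 3)*(c^2 - c) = c*(c - 4)*(c - 3)*(c - 1)*(c)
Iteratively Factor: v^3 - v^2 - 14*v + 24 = (v + 4)*(v^2 - 5*v + 6) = (v - 2)*(v + 4)*(v - 3)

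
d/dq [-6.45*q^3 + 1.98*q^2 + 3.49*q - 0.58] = -19.35*q^2 + 3.96*q + 3.49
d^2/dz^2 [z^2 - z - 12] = 2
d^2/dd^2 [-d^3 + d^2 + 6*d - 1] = 2 - 6*d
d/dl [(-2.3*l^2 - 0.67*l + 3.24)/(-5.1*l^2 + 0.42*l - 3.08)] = (-4.383*l^2 + 47.216*l + 0.7028)/(26.01*l^4 - 4.284*l^3 + 31.5924*l^2 - 2.5872*l + 9.4864)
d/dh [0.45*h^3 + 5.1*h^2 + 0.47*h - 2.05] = 1.35*h^2 + 10.2*h + 0.47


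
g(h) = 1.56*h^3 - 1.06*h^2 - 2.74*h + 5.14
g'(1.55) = 5.22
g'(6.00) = 153.02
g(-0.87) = 5.69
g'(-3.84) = 74.41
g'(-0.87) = 2.65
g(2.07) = 8.76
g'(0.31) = -2.95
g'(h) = 4.68*h^2 - 2.12*h - 2.74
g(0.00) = 5.14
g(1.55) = 4.16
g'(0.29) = -2.96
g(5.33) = 196.64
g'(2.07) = 12.92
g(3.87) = 69.08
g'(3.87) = 59.15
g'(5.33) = 118.91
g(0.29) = 4.29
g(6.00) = 287.50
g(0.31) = 4.24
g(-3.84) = -88.30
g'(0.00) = -2.74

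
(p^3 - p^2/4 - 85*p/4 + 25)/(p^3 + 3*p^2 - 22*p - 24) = (4*p^2 + 15*p - 25)/(4*(p^2 + 7*p + 6))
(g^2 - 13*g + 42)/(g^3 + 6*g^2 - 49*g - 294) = (g - 6)/(g^2 + 13*g + 42)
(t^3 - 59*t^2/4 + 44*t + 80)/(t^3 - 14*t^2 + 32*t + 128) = (t + 5/4)/(t + 2)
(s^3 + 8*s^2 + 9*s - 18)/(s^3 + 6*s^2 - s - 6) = (s + 3)/(s + 1)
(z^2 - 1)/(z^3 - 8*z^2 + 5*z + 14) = (z - 1)/(z^2 - 9*z + 14)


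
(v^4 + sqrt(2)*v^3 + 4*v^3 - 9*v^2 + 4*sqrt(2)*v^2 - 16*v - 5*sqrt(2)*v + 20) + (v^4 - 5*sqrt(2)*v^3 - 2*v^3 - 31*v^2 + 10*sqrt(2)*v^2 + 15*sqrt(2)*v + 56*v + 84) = 2*v^4 - 4*sqrt(2)*v^3 + 2*v^3 - 40*v^2 + 14*sqrt(2)*v^2 + 10*sqrt(2)*v + 40*v + 104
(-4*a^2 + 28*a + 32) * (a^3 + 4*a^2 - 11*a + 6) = -4*a^5 + 12*a^4 + 188*a^3 - 204*a^2 - 184*a + 192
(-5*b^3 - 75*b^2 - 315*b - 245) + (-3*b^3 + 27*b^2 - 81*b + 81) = -8*b^3 - 48*b^2 - 396*b - 164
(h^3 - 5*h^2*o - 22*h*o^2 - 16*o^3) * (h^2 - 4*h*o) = h^5 - 9*h^4*o - 2*h^3*o^2 + 72*h^2*o^3 + 64*h*o^4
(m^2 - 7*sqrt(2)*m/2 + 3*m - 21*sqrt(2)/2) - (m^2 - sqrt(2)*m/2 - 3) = -3*sqrt(2)*m + 3*m - 21*sqrt(2)/2 + 3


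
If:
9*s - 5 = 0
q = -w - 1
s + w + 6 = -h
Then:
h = -w - 59/9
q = -w - 1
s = 5/9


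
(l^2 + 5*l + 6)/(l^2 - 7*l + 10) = (l^2 + 5*l + 6)/(l^2 - 7*l + 10)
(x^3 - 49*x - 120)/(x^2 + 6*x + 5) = (x^2 - 5*x - 24)/(x + 1)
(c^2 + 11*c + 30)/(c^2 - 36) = (c + 5)/(c - 6)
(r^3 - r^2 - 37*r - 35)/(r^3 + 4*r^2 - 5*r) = (r^2 - 6*r - 7)/(r*(r - 1))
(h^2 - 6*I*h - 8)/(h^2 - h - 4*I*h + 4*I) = (h - 2*I)/(h - 1)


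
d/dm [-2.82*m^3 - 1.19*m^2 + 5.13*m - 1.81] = -8.46*m^2 - 2.38*m + 5.13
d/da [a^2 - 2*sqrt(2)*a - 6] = 2*a - 2*sqrt(2)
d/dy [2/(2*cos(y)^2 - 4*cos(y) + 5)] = 8*(cos(y) - 1)*sin(y)/(-4*cos(y) + cos(2*y) + 6)^2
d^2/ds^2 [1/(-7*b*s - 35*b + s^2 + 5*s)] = 2*(-7*b*s - 35*b + s^2 + 5*s - (-7*b + 2*s + 5)^2)/(7*b*s + 35*b - s^2 - 5*s)^3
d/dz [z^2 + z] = 2*z + 1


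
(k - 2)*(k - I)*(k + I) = k^3 - 2*k^2 + k - 2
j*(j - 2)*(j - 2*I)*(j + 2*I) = j^4 - 2*j^3 + 4*j^2 - 8*j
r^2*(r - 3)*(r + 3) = r^4 - 9*r^2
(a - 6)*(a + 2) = a^2 - 4*a - 12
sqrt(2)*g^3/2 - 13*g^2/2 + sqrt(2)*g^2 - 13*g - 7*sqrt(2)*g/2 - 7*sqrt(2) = (g - 7*sqrt(2))*(g + sqrt(2)/2)*(sqrt(2)*g/2 + sqrt(2))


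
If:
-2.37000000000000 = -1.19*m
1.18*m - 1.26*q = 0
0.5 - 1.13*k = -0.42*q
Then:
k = 1.14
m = 1.99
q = 1.87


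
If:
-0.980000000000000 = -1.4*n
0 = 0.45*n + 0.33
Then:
No Solution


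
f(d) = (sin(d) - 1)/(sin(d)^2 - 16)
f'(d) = -2*(sin(d) - 1)*sin(d)*cos(d)/(sin(d)^2 - 16)^2 + cos(d)/(sin(d)^2 - 16) = (2*sin(d) + cos(d)^2 - 17)*cos(d)/(sin(d)^2 - 16)^2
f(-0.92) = 0.12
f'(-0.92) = -0.05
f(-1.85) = 0.13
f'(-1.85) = 0.02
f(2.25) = 0.01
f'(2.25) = 0.04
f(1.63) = 0.00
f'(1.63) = 0.00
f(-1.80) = 0.13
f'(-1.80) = 0.02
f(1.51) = 0.00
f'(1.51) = -0.00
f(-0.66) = 0.10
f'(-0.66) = -0.06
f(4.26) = 0.13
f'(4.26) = 0.04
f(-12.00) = 0.03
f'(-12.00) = -0.05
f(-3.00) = 0.07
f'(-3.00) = 0.06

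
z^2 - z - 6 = (z - 3)*(z + 2)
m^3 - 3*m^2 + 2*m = m*(m - 2)*(m - 1)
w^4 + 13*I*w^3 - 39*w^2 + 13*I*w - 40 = (w - I)*(w + I)*(w + 5*I)*(w + 8*I)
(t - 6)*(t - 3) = t^2 - 9*t + 18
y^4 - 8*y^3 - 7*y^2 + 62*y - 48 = (y - 8)*(y - 2)*(y - 1)*(y + 3)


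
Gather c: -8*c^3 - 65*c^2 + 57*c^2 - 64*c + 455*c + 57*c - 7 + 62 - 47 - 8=-8*c^3 - 8*c^2 + 448*c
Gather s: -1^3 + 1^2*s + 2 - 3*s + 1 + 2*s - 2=0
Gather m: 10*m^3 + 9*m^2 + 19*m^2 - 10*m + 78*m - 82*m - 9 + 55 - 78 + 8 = 10*m^3 + 28*m^2 - 14*m - 24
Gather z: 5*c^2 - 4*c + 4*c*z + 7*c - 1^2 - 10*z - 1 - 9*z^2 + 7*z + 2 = 5*c^2 + 3*c - 9*z^2 + z*(4*c - 3)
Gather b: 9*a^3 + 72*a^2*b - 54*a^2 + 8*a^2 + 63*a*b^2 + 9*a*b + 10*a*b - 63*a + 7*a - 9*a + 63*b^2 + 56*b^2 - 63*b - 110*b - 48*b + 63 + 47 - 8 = 9*a^3 - 46*a^2 - 65*a + b^2*(63*a + 119) + b*(72*a^2 + 19*a - 221) + 102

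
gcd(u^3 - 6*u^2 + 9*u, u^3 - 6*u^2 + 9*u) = u^3 - 6*u^2 + 9*u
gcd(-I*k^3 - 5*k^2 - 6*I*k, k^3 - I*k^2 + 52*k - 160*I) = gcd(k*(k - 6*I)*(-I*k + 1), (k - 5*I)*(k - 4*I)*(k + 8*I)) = 1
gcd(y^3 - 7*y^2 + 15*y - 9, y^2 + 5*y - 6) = y - 1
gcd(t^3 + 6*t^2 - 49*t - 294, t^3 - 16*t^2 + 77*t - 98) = t - 7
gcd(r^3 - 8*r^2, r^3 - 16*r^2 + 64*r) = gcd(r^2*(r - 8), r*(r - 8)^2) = r^2 - 8*r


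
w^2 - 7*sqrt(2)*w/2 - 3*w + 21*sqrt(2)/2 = (w - 3)*(w - 7*sqrt(2)/2)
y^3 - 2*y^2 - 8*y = y*(y - 4)*(y + 2)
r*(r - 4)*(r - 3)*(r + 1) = r^4 - 6*r^3 + 5*r^2 + 12*r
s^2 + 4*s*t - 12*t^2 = (s - 2*t)*(s + 6*t)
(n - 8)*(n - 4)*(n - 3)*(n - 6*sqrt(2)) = n^4 - 15*n^3 - 6*sqrt(2)*n^3 + 68*n^2 + 90*sqrt(2)*n^2 - 408*sqrt(2)*n - 96*n + 576*sqrt(2)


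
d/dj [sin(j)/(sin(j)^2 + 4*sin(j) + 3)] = (cos(j)^2 + 2)*cos(j)/((sin(j) + 1)^2*(sin(j) + 3)^2)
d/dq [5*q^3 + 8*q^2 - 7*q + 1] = 15*q^2 + 16*q - 7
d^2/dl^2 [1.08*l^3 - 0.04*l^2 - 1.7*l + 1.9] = 6.48*l - 0.08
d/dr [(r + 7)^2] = 2*r + 14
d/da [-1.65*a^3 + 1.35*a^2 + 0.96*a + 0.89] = -4.95*a^2 + 2.7*a + 0.96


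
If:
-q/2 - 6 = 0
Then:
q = -12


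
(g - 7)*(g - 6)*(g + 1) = g^3 - 12*g^2 + 29*g + 42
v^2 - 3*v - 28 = (v - 7)*(v + 4)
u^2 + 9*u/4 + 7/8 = (u + 1/2)*(u + 7/4)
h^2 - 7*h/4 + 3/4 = (h - 1)*(h - 3/4)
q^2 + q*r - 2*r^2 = (q - r)*(q + 2*r)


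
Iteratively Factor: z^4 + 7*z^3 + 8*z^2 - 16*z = (z - 1)*(z^3 + 8*z^2 + 16*z) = (z - 1)*(z + 4)*(z^2 + 4*z) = (z - 1)*(z + 4)^2*(z)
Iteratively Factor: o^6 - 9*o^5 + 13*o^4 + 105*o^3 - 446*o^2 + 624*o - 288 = (o - 1)*(o^5 - 8*o^4 + 5*o^3 + 110*o^2 - 336*o + 288) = (o - 4)*(o - 1)*(o^4 - 4*o^3 - 11*o^2 + 66*o - 72) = (o - 4)*(o - 1)*(o + 4)*(o^3 - 8*o^2 + 21*o - 18) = (o - 4)*(o - 2)*(o - 1)*(o + 4)*(o^2 - 6*o + 9) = (o - 4)*(o - 3)*(o - 2)*(o - 1)*(o + 4)*(o - 3)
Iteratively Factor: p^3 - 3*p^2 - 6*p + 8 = (p - 4)*(p^2 + p - 2) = (p - 4)*(p + 2)*(p - 1)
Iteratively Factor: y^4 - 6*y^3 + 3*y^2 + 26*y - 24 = (y - 1)*(y^3 - 5*y^2 - 2*y + 24) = (y - 4)*(y - 1)*(y^2 - y - 6) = (y - 4)*(y - 1)*(y + 2)*(y - 3)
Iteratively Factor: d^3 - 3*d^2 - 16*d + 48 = (d - 4)*(d^2 + d - 12) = (d - 4)*(d + 4)*(d - 3)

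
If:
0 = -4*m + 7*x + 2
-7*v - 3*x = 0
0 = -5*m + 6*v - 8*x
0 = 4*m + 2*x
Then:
No Solution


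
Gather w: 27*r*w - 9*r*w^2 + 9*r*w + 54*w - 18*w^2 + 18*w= w^2*(-9*r - 18) + w*(36*r + 72)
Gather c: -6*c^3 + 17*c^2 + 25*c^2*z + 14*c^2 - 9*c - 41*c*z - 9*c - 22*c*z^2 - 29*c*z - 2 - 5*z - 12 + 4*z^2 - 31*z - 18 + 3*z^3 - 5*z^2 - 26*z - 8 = -6*c^3 + c^2*(25*z + 31) + c*(-22*z^2 - 70*z - 18) + 3*z^3 - z^2 - 62*z - 40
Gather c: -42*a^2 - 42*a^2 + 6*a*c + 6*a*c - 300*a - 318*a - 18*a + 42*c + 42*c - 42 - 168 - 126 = -84*a^2 - 636*a + c*(12*a + 84) - 336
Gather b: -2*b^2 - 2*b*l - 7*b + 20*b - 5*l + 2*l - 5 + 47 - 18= -2*b^2 + b*(13 - 2*l) - 3*l + 24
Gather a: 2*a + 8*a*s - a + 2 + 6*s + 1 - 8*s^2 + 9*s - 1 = a*(8*s + 1) - 8*s^2 + 15*s + 2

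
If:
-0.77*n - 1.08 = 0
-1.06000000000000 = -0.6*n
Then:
No Solution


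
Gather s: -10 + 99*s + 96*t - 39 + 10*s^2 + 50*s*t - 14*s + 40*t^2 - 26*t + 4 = 10*s^2 + s*(50*t + 85) + 40*t^2 + 70*t - 45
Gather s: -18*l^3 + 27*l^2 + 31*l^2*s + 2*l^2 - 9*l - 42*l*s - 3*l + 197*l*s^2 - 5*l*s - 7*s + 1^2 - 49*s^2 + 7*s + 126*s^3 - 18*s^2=-18*l^3 + 29*l^2 - 12*l + 126*s^3 + s^2*(197*l - 67) + s*(31*l^2 - 47*l) + 1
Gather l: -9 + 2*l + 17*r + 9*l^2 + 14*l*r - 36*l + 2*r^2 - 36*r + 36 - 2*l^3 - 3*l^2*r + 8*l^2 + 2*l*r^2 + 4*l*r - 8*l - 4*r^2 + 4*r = -2*l^3 + l^2*(17 - 3*r) + l*(2*r^2 + 18*r - 42) - 2*r^2 - 15*r + 27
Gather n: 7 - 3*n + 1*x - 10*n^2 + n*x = -10*n^2 + n*(x - 3) + x + 7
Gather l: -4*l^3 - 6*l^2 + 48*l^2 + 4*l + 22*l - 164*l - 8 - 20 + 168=-4*l^3 + 42*l^2 - 138*l + 140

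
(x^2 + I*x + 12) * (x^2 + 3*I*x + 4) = x^4 + 4*I*x^3 + 13*x^2 + 40*I*x + 48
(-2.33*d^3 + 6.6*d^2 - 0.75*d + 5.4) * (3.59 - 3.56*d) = 8.2948*d^4 - 31.8607*d^3 + 26.364*d^2 - 21.9165*d + 19.386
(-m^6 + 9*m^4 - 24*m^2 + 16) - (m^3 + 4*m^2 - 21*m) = -m^6 + 9*m^4 - m^3 - 28*m^2 + 21*m + 16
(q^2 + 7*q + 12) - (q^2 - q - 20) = 8*q + 32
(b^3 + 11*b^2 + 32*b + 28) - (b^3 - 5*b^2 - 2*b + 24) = 16*b^2 + 34*b + 4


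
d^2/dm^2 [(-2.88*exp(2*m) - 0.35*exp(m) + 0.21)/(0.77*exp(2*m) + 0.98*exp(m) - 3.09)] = (1.77635683940025e-15*exp(5*m) + 1.965733*exp(4*m) - 29.413342*exp(3*m) + 21.642516*exp(2*m) - 108.853686*exp(m) - 2.705913)*exp(m)/(0.456533*exp(6*m) + 1.743126*exp(5*m) - 3.277659*exp(4*m) - 13.049092*exp(3*m) + 13.153203*exp(2*m) + 28.071414*exp(m) - 29.503629)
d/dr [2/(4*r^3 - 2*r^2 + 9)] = 8*r*(1 - 3*r)/(4*r^3 - 2*r^2 + 9)^2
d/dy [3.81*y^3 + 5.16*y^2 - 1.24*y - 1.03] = 11.43*y^2 + 10.32*y - 1.24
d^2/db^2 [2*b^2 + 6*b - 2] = 4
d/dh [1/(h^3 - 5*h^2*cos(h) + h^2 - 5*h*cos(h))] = (-5*h^2*sin(h) - 3*h^2 - 5*h*sin(h) + 10*h*cos(h) - 2*h + 5*cos(h))/(h^2*(h + 1)^2*(h - 5*cos(h))^2)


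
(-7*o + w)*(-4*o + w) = 28*o^2 - 11*o*w + w^2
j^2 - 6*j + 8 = (j - 4)*(j - 2)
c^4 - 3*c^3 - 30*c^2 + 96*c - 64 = (c - 2)*(c - 1)*(c - 4*sqrt(2))*(c + 4*sqrt(2))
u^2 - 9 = (u - 3)*(u + 3)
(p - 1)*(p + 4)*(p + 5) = p^3 + 8*p^2 + 11*p - 20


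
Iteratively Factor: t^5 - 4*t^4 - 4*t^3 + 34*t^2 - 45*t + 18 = (t - 1)*(t^4 - 3*t^3 - 7*t^2 + 27*t - 18) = (t - 2)*(t - 1)*(t^3 - t^2 - 9*t + 9) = (t - 3)*(t - 2)*(t - 1)*(t^2 + 2*t - 3) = (t - 3)*(t - 2)*(t - 1)^2*(t + 3)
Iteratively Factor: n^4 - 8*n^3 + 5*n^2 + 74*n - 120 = (n - 4)*(n^3 - 4*n^2 - 11*n + 30) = (n - 4)*(n - 2)*(n^2 - 2*n - 15) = (n - 4)*(n - 2)*(n + 3)*(n - 5)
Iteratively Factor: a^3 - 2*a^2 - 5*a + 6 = (a - 1)*(a^2 - a - 6) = (a - 1)*(a + 2)*(a - 3)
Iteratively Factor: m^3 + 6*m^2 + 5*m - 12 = (m - 1)*(m^2 + 7*m + 12) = (m - 1)*(m + 4)*(m + 3)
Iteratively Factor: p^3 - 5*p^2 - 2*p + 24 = (p - 4)*(p^2 - p - 6) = (p - 4)*(p - 3)*(p + 2)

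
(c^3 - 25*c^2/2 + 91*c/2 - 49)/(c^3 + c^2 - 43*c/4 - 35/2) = 2*(c^2 - 9*c + 14)/(2*c^2 + 9*c + 10)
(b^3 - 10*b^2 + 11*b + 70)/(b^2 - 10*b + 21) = (b^2 - 3*b - 10)/(b - 3)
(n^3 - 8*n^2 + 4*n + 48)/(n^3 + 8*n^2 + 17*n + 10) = (n^2 - 10*n + 24)/(n^2 + 6*n + 5)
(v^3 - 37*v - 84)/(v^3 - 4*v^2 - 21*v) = (v + 4)/v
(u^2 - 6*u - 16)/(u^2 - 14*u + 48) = (u + 2)/(u - 6)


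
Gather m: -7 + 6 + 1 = 0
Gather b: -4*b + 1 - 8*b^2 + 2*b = -8*b^2 - 2*b + 1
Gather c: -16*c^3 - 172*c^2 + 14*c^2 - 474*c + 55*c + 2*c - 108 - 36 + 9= -16*c^3 - 158*c^2 - 417*c - 135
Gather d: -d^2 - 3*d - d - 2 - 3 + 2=-d^2 - 4*d - 3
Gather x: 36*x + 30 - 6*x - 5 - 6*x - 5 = 24*x + 20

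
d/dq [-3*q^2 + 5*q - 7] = 5 - 6*q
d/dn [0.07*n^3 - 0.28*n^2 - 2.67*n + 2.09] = 0.21*n^2 - 0.56*n - 2.67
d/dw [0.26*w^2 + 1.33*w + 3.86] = 0.52*w + 1.33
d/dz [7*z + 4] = 7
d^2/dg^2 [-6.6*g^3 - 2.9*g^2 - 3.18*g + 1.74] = -39.6*g - 5.8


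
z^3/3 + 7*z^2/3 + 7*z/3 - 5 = (z/3 + 1)*(z - 1)*(z + 5)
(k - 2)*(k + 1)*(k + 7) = k^3 + 6*k^2 - 9*k - 14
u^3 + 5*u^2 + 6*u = u*(u + 2)*(u + 3)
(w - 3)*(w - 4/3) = w^2 - 13*w/3 + 4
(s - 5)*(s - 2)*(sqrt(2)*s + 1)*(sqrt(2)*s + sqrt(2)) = 2*s^4 - 12*s^3 + sqrt(2)*s^3 - 6*sqrt(2)*s^2 + 6*s^2 + 3*sqrt(2)*s + 20*s + 10*sqrt(2)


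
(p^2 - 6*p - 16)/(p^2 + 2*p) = (p - 8)/p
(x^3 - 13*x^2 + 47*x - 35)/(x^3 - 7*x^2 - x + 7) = (x - 5)/(x + 1)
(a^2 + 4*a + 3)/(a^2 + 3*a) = (a + 1)/a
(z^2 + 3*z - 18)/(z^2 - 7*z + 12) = (z + 6)/(z - 4)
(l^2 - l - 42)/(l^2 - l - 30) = (-l^2 + l + 42)/(-l^2 + l + 30)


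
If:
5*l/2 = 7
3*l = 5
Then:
No Solution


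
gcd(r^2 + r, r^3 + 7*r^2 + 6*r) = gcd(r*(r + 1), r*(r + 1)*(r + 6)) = r^2 + r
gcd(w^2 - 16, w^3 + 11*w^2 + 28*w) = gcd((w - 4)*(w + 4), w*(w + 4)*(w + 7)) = w + 4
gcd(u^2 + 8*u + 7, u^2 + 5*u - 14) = u + 7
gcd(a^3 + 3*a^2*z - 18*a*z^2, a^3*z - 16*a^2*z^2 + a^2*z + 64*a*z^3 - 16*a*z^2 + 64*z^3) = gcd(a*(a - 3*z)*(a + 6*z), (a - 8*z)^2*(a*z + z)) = 1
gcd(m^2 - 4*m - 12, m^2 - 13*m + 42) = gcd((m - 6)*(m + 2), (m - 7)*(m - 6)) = m - 6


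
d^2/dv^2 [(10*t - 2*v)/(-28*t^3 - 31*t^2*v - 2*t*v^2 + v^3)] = 4*(-(5*t - v)*(31*t^2 + 4*t*v - 3*v^2)^2 + (-31*t^2 - 4*t*v + 3*v^2 + (2*t - 3*v)*(5*t - v))*(28*t^3 + 31*t^2*v + 2*t*v^2 - v^3))/(28*t^3 + 31*t^2*v + 2*t*v^2 - v^3)^3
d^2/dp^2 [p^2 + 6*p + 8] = 2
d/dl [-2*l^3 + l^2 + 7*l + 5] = -6*l^2 + 2*l + 7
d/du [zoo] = 0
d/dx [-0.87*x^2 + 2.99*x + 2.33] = 2.99 - 1.74*x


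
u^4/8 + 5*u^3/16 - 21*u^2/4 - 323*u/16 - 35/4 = (u/4 + 1)*(u/2 + 1/4)*(u - 7)*(u + 5)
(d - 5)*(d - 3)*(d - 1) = d^3 - 9*d^2 + 23*d - 15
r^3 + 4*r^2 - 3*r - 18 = (r - 2)*(r + 3)^2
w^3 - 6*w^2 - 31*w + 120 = (w - 8)*(w - 3)*(w + 5)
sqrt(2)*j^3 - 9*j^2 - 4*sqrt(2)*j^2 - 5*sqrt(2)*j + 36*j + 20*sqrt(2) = (j - 4)*(j - 5*sqrt(2))*(sqrt(2)*j + 1)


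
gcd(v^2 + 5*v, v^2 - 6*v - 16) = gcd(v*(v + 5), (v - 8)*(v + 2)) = 1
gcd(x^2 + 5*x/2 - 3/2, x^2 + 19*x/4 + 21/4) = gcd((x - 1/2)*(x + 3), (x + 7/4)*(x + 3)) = x + 3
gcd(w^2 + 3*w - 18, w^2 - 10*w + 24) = 1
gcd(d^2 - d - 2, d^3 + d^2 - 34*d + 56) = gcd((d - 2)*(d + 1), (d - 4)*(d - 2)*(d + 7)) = d - 2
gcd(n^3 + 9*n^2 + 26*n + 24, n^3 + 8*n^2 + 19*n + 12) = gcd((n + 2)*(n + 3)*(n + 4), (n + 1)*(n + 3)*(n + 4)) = n^2 + 7*n + 12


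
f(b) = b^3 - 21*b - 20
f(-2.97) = 16.17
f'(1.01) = -17.94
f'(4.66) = 44.15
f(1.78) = -51.74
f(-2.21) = 15.62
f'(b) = 3*b^2 - 21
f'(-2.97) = 5.46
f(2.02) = -54.18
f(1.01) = -40.18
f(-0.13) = -17.27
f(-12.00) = -1496.00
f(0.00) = -20.00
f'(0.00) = -21.00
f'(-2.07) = -8.15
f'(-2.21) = -6.35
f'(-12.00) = 411.00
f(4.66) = -16.67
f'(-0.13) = -20.95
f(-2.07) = 14.60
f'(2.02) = -8.76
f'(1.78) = -11.49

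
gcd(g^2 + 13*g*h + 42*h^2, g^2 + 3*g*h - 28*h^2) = g + 7*h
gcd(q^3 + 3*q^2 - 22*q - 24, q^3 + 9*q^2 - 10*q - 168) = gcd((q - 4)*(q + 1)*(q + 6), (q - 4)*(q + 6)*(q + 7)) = q^2 + 2*q - 24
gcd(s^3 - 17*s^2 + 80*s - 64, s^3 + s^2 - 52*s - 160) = s - 8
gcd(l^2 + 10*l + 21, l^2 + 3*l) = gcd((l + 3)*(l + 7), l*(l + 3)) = l + 3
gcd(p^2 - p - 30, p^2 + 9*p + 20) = p + 5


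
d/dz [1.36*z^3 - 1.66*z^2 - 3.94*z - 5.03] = 4.08*z^2 - 3.32*z - 3.94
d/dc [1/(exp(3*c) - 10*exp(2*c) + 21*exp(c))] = (-3*exp(2*c) + 20*exp(c) - 21)*exp(-c)/(exp(2*c) - 10*exp(c) + 21)^2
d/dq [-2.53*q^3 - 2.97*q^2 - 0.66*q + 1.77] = -7.59*q^2 - 5.94*q - 0.66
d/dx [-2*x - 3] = -2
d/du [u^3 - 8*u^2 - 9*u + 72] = 3*u^2 - 16*u - 9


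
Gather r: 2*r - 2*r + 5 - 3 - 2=0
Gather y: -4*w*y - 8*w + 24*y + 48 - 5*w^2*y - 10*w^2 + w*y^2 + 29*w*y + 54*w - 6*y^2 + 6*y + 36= -10*w^2 + 46*w + y^2*(w - 6) + y*(-5*w^2 + 25*w + 30) + 84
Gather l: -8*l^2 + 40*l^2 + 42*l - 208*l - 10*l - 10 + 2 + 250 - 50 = 32*l^2 - 176*l + 192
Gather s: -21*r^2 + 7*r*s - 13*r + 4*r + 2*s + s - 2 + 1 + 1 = -21*r^2 - 9*r + s*(7*r + 3)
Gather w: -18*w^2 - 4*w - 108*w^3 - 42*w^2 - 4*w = -108*w^3 - 60*w^2 - 8*w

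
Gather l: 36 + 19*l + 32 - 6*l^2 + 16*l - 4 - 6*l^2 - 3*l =-12*l^2 + 32*l + 64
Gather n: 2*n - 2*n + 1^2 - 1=0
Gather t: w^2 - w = w^2 - w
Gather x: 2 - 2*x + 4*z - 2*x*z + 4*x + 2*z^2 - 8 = x*(2 - 2*z) + 2*z^2 + 4*z - 6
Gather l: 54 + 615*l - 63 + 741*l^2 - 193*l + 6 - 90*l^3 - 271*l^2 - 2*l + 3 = -90*l^3 + 470*l^2 + 420*l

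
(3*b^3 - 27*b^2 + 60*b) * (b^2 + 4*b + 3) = 3*b^5 - 15*b^4 - 39*b^3 + 159*b^2 + 180*b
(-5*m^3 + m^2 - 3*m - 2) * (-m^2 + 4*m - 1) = 5*m^5 - 21*m^4 + 12*m^3 - 11*m^2 - 5*m + 2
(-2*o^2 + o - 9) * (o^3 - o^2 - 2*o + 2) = -2*o^5 + 3*o^4 - 6*o^3 + 3*o^2 + 20*o - 18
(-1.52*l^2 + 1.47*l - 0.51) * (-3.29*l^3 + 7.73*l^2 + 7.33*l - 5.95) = 5.0008*l^5 - 16.5859*l^4 + 1.8994*l^3 + 15.8768*l^2 - 12.4848*l + 3.0345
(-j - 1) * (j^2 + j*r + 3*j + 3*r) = -j^3 - j^2*r - 4*j^2 - 4*j*r - 3*j - 3*r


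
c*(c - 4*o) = c^2 - 4*c*o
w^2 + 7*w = w*(w + 7)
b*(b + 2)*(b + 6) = b^3 + 8*b^2 + 12*b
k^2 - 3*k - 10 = (k - 5)*(k + 2)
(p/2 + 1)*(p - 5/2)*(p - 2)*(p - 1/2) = p^4/2 - 3*p^3/2 - 11*p^2/8 + 6*p - 5/2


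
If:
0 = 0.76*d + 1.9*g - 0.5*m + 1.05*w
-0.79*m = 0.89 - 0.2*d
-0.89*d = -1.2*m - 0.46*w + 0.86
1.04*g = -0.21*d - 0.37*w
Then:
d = -3.25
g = 0.42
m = -1.95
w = 0.67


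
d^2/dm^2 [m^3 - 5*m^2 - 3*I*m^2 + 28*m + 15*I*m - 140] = 6*m - 10 - 6*I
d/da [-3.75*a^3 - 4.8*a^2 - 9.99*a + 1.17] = -11.25*a^2 - 9.6*a - 9.99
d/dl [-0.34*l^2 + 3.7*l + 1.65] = 3.7 - 0.68*l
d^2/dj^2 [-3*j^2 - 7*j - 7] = -6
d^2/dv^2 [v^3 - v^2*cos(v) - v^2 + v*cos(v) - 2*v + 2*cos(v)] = v^2*cos(v) + 4*v*sin(v) - v*cos(v) + 6*v - 2*sin(v) - 4*cos(v) - 2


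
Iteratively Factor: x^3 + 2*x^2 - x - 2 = (x + 1)*(x^2 + x - 2) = (x - 1)*(x + 1)*(x + 2)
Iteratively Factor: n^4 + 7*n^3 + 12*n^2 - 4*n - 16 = (n + 4)*(n^3 + 3*n^2 - 4) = (n + 2)*(n + 4)*(n^2 + n - 2) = (n + 2)^2*(n + 4)*(n - 1)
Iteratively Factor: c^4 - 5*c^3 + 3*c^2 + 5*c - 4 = (c - 4)*(c^3 - c^2 - c + 1) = (c - 4)*(c - 1)*(c^2 - 1) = (c - 4)*(c - 1)^2*(c + 1)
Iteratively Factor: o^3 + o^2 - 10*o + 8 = (o - 1)*(o^2 + 2*o - 8) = (o - 2)*(o - 1)*(o + 4)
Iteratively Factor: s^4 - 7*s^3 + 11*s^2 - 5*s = (s - 1)*(s^3 - 6*s^2 + 5*s) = (s - 5)*(s - 1)*(s^2 - s) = (s - 5)*(s - 1)^2*(s)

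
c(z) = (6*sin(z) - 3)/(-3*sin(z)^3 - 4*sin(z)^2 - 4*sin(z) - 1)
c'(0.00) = -18.00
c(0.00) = 3.00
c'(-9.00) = 316.41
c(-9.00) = -30.56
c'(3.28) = 55.12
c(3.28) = 7.41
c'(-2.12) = 6.19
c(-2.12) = -5.95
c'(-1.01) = -6.42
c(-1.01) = -6.03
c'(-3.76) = 0.77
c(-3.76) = -0.09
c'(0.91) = -0.20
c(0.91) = -0.21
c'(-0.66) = -24.49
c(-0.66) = -10.43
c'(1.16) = -0.06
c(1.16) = -0.24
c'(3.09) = 12.97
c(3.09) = 2.21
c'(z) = (6*sin(z) - 3)*(9*sin(z)^2*cos(z) + 8*sin(z)*cos(z) + 4*cos(z))/(-3*sin(z)^3 - 4*sin(z)^2 - 4*sin(z) - 1)^2 + 6*cos(z)/(-3*sin(z)^3 - 4*sin(z)^2 - 4*sin(z) - 1) = 3*(12*sin(z)^3 - sin(z)^2 - 8*sin(z) - 6)*cos(z)/((3*sin(z) + 1)^2*(sin(z)^2 + sin(z) + 1)^2)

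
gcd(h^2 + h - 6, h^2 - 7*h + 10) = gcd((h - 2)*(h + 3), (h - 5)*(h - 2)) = h - 2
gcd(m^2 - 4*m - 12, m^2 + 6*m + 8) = m + 2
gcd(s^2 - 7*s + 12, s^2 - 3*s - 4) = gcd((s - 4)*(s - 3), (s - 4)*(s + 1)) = s - 4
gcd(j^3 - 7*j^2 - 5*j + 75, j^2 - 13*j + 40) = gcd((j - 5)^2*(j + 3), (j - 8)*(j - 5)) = j - 5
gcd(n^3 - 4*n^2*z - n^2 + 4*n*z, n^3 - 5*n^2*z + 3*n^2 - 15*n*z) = n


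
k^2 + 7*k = k*(k + 7)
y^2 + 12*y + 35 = (y + 5)*(y + 7)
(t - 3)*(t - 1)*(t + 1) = t^3 - 3*t^2 - t + 3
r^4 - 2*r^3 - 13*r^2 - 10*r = r*(r - 5)*(r + 1)*(r + 2)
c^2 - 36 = (c - 6)*(c + 6)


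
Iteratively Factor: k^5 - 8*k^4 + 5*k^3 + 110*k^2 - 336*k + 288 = (k - 4)*(k^4 - 4*k^3 - 11*k^2 + 66*k - 72) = (k - 4)*(k + 4)*(k^3 - 8*k^2 + 21*k - 18) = (k - 4)*(k - 3)*(k + 4)*(k^2 - 5*k + 6) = (k - 4)*(k - 3)^2*(k + 4)*(k - 2)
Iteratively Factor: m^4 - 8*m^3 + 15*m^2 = (m - 3)*(m^3 - 5*m^2) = m*(m - 3)*(m^2 - 5*m) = m*(m - 5)*(m - 3)*(m)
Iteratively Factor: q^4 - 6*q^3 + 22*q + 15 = (q + 1)*(q^3 - 7*q^2 + 7*q + 15) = (q - 5)*(q + 1)*(q^2 - 2*q - 3) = (q - 5)*(q + 1)^2*(q - 3)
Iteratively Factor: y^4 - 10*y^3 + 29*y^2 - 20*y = (y - 4)*(y^3 - 6*y^2 + 5*y) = y*(y - 4)*(y^2 - 6*y + 5) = y*(y - 5)*(y - 4)*(y - 1)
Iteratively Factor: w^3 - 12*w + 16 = (w + 4)*(w^2 - 4*w + 4) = (w - 2)*(w + 4)*(w - 2)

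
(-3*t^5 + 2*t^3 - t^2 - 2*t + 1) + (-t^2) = -3*t^5 + 2*t^3 - 2*t^2 - 2*t + 1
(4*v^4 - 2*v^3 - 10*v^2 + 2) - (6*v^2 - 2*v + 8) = 4*v^4 - 2*v^3 - 16*v^2 + 2*v - 6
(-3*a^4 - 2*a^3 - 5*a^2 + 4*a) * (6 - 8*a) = 24*a^5 - 2*a^4 + 28*a^3 - 62*a^2 + 24*a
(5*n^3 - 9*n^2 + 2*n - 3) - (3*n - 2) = 5*n^3 - 9*n^2 - n - 1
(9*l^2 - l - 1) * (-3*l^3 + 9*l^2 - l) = -27*l^5 + 84*l^4 - 15*l^3 - 8*l^2 + l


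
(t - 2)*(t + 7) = t^2 + 5*t - 14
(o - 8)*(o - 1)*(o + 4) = o^3 - 5*o^2 - 28*o + 32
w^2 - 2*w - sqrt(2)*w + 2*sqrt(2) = (w - 2)*(w - sqrt(2))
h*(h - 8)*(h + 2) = h^3 - 6*h^2 - 16*h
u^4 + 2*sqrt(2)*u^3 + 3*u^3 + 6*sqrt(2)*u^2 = u^2*(u + 3)*(u + 2*sqrt(2))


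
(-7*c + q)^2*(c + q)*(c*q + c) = 49*c^4*q + 49*c^4 + 35*c^3*q^2 + 35*c^3*q - 13*c^2*q^3 - 13*c^2*q^2 + c*q^4 + c*q^3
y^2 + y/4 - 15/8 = (y - 5/4)*(y + 3/2)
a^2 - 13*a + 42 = (a - 7)*(a - 6)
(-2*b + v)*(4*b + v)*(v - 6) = -8*b^2*v + 48*b^2 + 2*b*v^2 - 12*b*v + v^3 - 6*v^2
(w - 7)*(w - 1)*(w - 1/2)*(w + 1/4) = w^4 - 33*w^3/4 + 71*w^2/8 - 3*w/4 - 7/8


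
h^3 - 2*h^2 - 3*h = h*(h - 3)*(h + 1)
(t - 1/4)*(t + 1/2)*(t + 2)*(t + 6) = t^4 + 33*t^3/4 + 111*t^2/8 + 2*t - 3/2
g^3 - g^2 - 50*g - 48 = (g - 8)*(g + 1)*(g + 6)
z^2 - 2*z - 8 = (z - 4)*(z + 2)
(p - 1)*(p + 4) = p^2 + 3*p - 4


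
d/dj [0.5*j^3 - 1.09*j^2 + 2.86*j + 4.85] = 1.5*j^2 - 2.18*j + 2.86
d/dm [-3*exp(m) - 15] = -3*exp(m)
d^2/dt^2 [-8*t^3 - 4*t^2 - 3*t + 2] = -48*t - 8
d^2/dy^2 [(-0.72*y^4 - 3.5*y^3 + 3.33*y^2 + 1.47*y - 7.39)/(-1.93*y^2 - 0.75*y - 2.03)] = (5.363856*y^6 + 6.25320000000001*y^5 + 19.355328*y^4 - 7.25945599999999*y^3 + 311.018784*y^2 + 185.276928*y - 72.561856)/(7.189057*y^6 + 8.381025*y^5 + 25.941516*y^4 + 18.052425*y^3 + 27.285636*y^2 + 9.272025*y + 8.365427)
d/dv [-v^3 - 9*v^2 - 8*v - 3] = -3*v^2 - 18*v - 8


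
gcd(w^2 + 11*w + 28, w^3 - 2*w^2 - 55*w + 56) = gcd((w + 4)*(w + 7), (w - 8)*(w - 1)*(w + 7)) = w + 7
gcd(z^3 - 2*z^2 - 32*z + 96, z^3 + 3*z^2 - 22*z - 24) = z^2 + 2*z - 24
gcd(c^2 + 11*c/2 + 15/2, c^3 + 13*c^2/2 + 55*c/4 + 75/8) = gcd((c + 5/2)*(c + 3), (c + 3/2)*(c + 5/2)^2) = c + 5/2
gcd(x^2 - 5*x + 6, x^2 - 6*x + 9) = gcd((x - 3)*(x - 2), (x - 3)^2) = x - 3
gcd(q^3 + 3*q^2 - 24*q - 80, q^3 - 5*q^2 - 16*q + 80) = q^2 - q - 20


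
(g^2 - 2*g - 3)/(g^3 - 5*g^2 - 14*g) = (-g^2 + 2*g + 3)/(g*(-g^2 + 5*g + 14))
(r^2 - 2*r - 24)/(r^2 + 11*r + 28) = (r - 6)/(r + 7)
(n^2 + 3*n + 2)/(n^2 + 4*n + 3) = (n + 2)/(n + 3)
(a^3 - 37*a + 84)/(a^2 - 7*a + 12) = a + 7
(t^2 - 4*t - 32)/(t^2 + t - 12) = (t - 8)/(t - 3)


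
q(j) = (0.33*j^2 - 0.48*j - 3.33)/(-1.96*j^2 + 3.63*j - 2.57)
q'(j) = (0.66*j - 0.48)/(-1.96*j^2 + 3.63*j - 2.57) + (3.92*j - 3.63)*(0.33*j^2 - 0.48*j - 3.33)/(-1.96*j^2 + 3.63*j - 2.57)^2 = (0.2571*j^2 - 14.7498*j + 13.3215)/(3.8416*j^4 - 14.2296*j^3 + 23.2513*j^2 - 18.6582*j + 6.6049)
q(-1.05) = 0.29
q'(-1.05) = 0.40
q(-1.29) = 0.21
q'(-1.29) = 0.30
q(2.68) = 0.32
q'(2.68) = -0.51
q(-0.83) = 0.39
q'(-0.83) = 0.54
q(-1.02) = 0.30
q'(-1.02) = 0.41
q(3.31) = 0.11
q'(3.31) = -0.23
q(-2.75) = -0.02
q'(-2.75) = 0.07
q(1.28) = 3.00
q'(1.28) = -3.99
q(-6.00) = -0.12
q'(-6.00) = 0.01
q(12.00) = -0.16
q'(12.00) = -0.00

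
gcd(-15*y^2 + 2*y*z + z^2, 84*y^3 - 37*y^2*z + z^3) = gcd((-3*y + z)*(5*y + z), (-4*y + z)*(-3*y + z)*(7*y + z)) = 3*y - z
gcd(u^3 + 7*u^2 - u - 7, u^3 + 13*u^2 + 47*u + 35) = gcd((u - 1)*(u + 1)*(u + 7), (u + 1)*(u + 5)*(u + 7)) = u^2 + 8*u + 7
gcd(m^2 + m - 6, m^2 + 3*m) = m + 3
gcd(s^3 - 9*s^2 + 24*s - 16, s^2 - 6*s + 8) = s - 4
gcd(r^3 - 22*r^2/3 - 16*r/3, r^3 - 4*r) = r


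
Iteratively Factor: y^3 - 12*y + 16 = (y - 2)*(y^2 + 2*y - 8) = (y - 2)*(y + 4)*(y - 2)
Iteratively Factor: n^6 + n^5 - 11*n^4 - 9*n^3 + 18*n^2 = (n - 1)*(n^5 + 2*n^4 - 9*n^3 - 18*n^2) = n*(n - 1)*(n^4 + 2*n^3 - 9*n^2 - 18*n) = n*(n - 1)*(n + 3)*(n^3 - n^2 - 6*n) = n^2*(n - 1)*(n + 3)*(n^2 - n - 6) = n^2*(n - 3)*(n - 1)*(n + 3)*(n + 2)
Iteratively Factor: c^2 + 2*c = (c + 2)*(c)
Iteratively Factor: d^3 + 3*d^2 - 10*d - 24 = (d + 4)*(d^2 - d - 6) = (d - 3)*(d + 4)*(d + 2)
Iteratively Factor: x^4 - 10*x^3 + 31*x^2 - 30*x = (x - 2)*(x^3 - 8*x^2 + 15*x) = x*(x - 2)*(x^2 - 8*x + 15) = x*(x - 5)*(x - 2)*(x - 3)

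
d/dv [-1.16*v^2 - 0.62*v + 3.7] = -2.32*v - 0.62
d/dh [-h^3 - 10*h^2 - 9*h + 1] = -3*h^2 - 20*h - 9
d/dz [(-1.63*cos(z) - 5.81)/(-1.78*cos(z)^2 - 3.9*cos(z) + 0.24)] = (2.9014*cos(z)^2 + 20.6836*cos(z) + 23.0502)*sin(z)/(3.1684*cos(z)^4 + 13.884*cos(z)^3 + 14.3556*cos(z)^2 - 1.872*cos(z) + 0.0576)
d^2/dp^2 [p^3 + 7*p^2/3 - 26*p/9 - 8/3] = 6*p + 14/3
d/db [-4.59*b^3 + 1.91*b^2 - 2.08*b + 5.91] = -13.77*b^2 + 3.82*b - 2.08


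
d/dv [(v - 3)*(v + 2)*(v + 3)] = 3*v^2 + 4*v - 9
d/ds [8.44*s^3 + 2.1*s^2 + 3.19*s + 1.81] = 25.32*s^2 + 4.2*s + 3.19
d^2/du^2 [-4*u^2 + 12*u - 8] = -8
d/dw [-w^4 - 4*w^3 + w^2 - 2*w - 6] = -4*w^3 - 12*w^2 + 2*w - 2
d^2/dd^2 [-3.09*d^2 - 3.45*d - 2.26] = -6.18000000000000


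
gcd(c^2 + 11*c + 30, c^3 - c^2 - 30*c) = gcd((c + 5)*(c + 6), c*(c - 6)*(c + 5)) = c + 5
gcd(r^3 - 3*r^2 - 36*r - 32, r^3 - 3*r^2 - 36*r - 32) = r^3 - 3*r^2 - 36*r - 32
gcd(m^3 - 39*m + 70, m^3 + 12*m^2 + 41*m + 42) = m + 7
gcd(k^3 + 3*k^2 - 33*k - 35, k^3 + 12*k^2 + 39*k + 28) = k^2 + 8*k + 7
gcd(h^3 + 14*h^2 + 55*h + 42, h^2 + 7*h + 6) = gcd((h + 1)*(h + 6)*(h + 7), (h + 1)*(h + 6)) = h^2 + 7*h + 6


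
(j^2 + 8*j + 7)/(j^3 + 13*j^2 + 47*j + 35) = 1/(j + 5)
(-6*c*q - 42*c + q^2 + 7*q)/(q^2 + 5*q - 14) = (-6*c + q)/(q - 2)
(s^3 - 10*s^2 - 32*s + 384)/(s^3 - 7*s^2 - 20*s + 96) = (s^2 - 2*s - 48)/(s^2 + s - 12)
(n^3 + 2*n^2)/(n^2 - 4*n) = n*(n + 2)/(n - 4)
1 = 1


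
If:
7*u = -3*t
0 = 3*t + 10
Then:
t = -10/3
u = 10/7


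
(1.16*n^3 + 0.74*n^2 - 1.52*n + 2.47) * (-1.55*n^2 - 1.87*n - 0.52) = -1.798*n^5 - 3.3162*n^4 + 0.369*n^3 - 1.3709*n^2 - 3.8285*n - 1.2844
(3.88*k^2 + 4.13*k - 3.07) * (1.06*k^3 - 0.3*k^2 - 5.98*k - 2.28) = 4.1128*k^5 + 3.2138*k^4 - 27.6956*k^3 - 32.6228*k^2 + 8.9422*k + 6.9996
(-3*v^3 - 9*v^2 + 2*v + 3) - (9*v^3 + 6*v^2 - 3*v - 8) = -12*v^3 - 15*v^2 + 5*v + 11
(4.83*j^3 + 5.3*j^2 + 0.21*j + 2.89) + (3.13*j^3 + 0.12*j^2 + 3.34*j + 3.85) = 7.96*j^3 + 5.42*j^2 + 3.55*j + 6.74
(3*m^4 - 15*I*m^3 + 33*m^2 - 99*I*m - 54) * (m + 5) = 3*m^5 + 15*m^4 - 15*I*m^4 + 33*m^3 - 75*I*m^3 + 165*m^2 - 99*I*m^2 - 54*m - 495*I*m - 270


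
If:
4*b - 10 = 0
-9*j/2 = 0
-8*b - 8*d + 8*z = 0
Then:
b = 5/2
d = z - 5/2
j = 0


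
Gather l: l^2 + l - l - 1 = l^2 - 1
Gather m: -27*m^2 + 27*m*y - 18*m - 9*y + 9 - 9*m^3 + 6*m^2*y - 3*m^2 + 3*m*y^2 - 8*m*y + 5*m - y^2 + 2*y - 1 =-9*m^3 + m^2*(6*y - 30) + m*(3*y^2 + 19*y - 13) - y^2 - 7*y + 8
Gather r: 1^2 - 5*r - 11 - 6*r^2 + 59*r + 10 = -6*r^2 + 54*r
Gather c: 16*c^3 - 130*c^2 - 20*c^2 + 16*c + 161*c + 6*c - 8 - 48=16*c^3 - 150*c^2 + 183*c - 56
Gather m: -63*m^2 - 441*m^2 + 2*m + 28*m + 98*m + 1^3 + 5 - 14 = -504*m^2 + 128*m - 8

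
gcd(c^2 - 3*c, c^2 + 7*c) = c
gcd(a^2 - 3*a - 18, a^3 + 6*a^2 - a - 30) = a + 3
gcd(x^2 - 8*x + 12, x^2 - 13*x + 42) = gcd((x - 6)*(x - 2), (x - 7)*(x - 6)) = x - 6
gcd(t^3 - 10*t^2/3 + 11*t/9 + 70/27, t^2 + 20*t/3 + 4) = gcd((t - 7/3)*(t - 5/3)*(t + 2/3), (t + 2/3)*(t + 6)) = t + 2/3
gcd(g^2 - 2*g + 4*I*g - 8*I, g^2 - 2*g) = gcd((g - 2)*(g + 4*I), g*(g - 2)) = g - 2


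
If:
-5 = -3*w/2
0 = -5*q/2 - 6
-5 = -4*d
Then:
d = 5/4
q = -12/5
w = 10/3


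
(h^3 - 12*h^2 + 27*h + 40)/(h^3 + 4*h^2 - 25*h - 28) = (h^2 - 13*h + 40)/(h^2 + 3*h - 28)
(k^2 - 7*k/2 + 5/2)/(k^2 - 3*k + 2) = (k - 5/2)/(k - 2)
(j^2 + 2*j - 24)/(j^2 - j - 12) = (j + 6)/(j + 3)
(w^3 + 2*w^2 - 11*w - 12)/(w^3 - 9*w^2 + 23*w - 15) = (w^2 + 5*w + 4)/(w^2 - 6*w + 5)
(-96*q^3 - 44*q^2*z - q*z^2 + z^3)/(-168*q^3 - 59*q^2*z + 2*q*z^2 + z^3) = (4*q + z)/(7*q + z)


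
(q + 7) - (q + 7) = 0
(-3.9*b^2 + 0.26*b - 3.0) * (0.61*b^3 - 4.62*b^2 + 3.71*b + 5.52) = -2.379*b^5 + 18.1766*b^4 - 17.5002*b^3 - 6.7034*b^2 - 9.6948*b - 16.56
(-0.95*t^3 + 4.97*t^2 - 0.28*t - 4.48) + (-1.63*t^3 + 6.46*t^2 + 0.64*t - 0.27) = -2.58*t^3 + 11.43*t^2 + 0.36*t - 4.75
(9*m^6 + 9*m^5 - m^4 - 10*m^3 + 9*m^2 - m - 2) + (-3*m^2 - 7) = 9*m^6 + 9*m^5 - m^4 - 10*m^3 + 6*m^2 - m - 9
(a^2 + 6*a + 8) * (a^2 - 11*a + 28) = a^4 - 5*a^3 - 30*a^2 + 80*a + 224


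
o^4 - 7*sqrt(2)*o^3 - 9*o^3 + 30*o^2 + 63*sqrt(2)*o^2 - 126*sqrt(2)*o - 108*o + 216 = (o - 6)*(o - 3)*(o - 6*sqrt(2))*(o - sqrt(2))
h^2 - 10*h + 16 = (h - 8)*(h - 2)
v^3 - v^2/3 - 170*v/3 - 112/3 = (v - 8)*(v + 2/3)*(v + 7)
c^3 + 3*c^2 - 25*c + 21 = (c - 3)*(c - 1)*(c + 7)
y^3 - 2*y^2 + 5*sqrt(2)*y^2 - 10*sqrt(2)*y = y*(y - 2)*(y + 5*sqrt(2))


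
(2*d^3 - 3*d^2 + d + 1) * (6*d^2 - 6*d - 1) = 12*d^5 - 30*d^4 + 22*d^3 + 3*d^2 - 7*d - 1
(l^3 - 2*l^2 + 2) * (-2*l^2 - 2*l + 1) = -2*l^5 + 2*l^4 + 5*l^3 - 6*l^2 - 4*l + 2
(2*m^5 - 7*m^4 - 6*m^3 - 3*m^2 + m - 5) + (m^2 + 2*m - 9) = 2*m^5 - 7*m^4 - 6*m^3 - 2*m^2 + 3*m - 14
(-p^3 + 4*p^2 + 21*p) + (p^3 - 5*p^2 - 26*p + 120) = -p^2 - 5*p + 120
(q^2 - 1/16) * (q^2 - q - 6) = q^4 - q^3 - 97*q^2/16 + q/16 + 3/8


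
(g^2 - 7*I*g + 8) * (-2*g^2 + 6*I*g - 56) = -2*g^4 + 20*I*g^3 - 30*g^2 + 440*I*g - 448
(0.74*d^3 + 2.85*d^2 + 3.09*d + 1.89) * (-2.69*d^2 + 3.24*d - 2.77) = -1.9906*d^5 - 5.2689*d^4 - 1.1279*d^3 - 2.967*d^2 - 2.4357*d - 5.2353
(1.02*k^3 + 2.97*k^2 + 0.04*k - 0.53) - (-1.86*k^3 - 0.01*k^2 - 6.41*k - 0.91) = 2.88*k^3 + 2.98*k^2 + 6.45*k + 0.38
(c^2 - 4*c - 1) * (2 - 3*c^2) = -3*c^4 + 12*c^3 + 5*c^2 - 8*c - 2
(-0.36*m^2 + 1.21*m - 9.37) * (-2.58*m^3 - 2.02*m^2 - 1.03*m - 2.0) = 0.9288*m^5 - 2.3946*m^4 + 22.1012*m^3 + 18.4011*m^2 + 7.2311*m + 18.74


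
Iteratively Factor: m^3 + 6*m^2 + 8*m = (m + 2)*(m^2 + 4*m) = (m + 2)*(m + 4)*(m)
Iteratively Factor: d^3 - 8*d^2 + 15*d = (d - 5)*(d^2 - 3*d) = (d - 5)*(d - 3)*(d)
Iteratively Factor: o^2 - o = (o - 1)*(o)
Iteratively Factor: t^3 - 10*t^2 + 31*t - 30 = (t - 2)*(t^2 - 8*t + 15) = (t - 5)*(t - 2)*(t - 3)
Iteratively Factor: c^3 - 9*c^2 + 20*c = (c - 4)*(c^2 - 5*c) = (c - 5)*(c - 4)*(c)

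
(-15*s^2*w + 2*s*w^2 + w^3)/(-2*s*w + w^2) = (15*s^2 - 2*s*w - w^2)/(2*s - w)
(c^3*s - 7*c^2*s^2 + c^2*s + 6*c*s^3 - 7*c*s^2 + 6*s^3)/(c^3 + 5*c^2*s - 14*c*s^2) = s*(c^3 - 7*c^2*s + c^2 + 6*c*s^2 - 7*c*s + 6*s^2)/(c*(c^2 + 5*c*s - 14*s^2))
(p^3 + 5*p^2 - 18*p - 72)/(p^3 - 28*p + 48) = (p + 3)/(p - 2)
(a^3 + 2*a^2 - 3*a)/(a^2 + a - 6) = a*(a - 1)/(a - 2)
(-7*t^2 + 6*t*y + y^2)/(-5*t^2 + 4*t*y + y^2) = (7*t + y)/(5*t + y)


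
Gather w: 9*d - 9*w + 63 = 9*d - 9*w + 63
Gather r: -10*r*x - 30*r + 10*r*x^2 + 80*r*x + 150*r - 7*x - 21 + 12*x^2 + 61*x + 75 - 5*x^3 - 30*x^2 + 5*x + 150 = r*(10*x^2 + 70*x + 120) - 5*x^3 - 18*x^2 + 59*x + 204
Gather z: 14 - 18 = -4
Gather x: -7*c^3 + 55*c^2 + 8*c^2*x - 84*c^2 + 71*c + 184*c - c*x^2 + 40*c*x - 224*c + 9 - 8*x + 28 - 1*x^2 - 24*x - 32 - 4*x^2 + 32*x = -7*c^3 - 29*c^2 + 31*c + x^2*(-c - 5) + x*(8*c^2 + 40*c) + 5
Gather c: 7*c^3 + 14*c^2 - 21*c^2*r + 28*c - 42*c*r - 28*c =7*c^3 + c^2*(14 - 21*r) - 42*c*r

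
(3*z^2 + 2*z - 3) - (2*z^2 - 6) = z^2 + 2*z + 3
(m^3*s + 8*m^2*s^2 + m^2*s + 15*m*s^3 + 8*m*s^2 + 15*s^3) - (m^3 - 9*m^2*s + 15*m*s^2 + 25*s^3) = m^3*s - m^3 + 8*m^2*s^2 + 10*m^2*s + 15*m*s^3 - 7*m*s^2 - 10*s^3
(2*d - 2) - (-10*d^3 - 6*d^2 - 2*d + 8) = 10*d^3 + 6*d^2 + 4*d - 10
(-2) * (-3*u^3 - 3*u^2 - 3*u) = 6*u^3 + 6*u^2 + 6*u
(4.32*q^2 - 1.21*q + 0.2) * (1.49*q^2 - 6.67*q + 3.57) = 6.4368*q^4 - 30.6173*q^3 + 23.7911*q^2 - 5.6537*q + 0.714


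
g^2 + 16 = (g - 4*I)*(g + 4*I)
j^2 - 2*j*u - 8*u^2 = (j - 4*u)*(j + 2*u)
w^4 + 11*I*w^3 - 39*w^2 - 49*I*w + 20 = (w + I)^2*(w + 4*I)*(w + 5*I)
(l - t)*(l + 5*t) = l^2 + 4*l*t - 5*t^2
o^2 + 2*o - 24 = (o - 4)*(o + 6)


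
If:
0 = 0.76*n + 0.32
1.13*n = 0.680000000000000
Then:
No Solution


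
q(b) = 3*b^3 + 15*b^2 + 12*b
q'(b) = 9*b^2 + 30*b + 12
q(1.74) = 82.10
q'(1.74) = 91.45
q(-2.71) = 17.93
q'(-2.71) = -3.20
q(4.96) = 794.62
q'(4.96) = 382.21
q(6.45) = 1506.45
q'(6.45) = 579.92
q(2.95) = 242.95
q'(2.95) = 178.82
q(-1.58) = 6.65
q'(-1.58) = -12.93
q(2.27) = 139.62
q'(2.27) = 126.48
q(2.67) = 196.08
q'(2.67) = 156.26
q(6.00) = 1260.00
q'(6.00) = 516.00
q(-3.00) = 18.00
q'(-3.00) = 3.00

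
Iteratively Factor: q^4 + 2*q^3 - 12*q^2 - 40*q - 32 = (q - 4)*(q^3 + 6*q^2 + 12*q + 8) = (q - 4)*(q + 2)*(q^2 + 4*q + 4) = (q - 4)*(q + 2)^2*(q + 2)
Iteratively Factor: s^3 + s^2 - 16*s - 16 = (s - 4)*(s^2 + 5*s + 4) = (s - 4)*(s + 1)*(s + 4)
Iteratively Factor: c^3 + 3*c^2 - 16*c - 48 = (c + 3)*(c^2 - 16) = (c - 4)*(c + 3)*(c + 4)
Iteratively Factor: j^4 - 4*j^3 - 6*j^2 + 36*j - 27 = (j - 3)*(j^3 - j^2 - 9*j + 9) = (j - 3)^2*(j^2 + 2*j - 3) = (j - 3)^2*(j + 3)*(j - 1)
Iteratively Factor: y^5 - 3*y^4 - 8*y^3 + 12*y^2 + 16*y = (y - 4)*(y^4 + y^3 - 4*y^2 - 4*y) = (y - 4)*(y + 1)*(y^3 - 4*y) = (y - 4)*(y - 2)*(y + 1)*(y^2 + 2*y) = y*(y - 4)*(y - 2)*(y + 1)*(y + 2)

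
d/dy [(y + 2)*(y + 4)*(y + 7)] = 3*y^2 + 26*y + 50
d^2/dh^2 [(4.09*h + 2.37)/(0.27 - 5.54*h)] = -157.713828/(5.54*h - 0.27)^3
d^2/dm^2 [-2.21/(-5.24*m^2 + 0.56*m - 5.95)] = (-121.362592*m^2 + 12.970048*m + 2.21*(10.48*m - 0.56)*(20.96*m - 1.12) - 137.80676)/(5.24*m^2 - 0.56*m + 5.95)^3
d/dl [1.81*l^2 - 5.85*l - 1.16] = 3.62*l - 5.85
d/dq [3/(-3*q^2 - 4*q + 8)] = 6*(3*q + 2)/(3*q^2 + 4*q - 8)^2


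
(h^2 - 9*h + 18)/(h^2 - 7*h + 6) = (h - 3)/(h - 1)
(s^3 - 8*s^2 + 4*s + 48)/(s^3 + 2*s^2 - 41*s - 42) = (s^2 - 2*s - 8)/(s^2 + 8*s + 7)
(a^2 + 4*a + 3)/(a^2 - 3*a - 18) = (a + 1)/(a - 6)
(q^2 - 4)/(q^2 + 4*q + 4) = (q - 2)/(q + 2)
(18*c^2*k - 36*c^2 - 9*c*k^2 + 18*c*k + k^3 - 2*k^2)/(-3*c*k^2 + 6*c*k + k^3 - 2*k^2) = (-6*c + k)/k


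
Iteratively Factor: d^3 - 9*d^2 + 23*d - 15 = (d - 3)*(d^2 - 6*d + 5) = (d - 3)*(d - 1)*(d - 5)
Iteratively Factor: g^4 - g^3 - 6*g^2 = (g)*(g^3 - g^2 - 6*g) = g*(g - 3)*(g^2 + 2*g) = g^2*(g - 3)*(g + 2)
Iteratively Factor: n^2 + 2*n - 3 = (n + 3)*(n - 1)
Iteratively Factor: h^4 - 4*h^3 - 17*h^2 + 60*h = (h - 5)*(h^3 + h^2 - 12*h) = (h - 5)*(h + 4)*(h^2 - 3*h) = (h - 5)*(h - 3)*(h + 4)*(h)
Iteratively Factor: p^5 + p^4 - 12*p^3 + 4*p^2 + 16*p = (p + 4)*(p^4 - 3*p^3 + 4*p) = (p - 2)*(p + 4)*(p^3 - p^2 - 2*p) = (p - 2)^2*(p + 4)*(p^2 + p) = p*(p - 2)^2*(p + 4)*(p + 1)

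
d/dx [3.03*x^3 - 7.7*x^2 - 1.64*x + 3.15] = 9.09*x^2 - 15.4*x - 1.64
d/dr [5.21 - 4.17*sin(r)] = -4.17*cos(r)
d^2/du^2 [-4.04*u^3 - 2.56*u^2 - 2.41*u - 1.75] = -24.24*u - 5.12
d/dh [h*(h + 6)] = 2*h + 6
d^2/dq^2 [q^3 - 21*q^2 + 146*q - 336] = 6*q - 42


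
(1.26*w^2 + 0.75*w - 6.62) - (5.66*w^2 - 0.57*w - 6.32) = -4.4*w^2 + 1.32*w - 0.3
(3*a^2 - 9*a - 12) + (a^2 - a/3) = 4*a^2 - 28*a/3 - 12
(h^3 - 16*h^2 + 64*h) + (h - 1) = h^3 - 16*h^2 + 65*h - 1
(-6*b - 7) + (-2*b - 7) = -8*b - 14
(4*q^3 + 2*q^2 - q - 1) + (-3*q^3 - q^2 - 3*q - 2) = q^3 + q^2 - 4*q - 3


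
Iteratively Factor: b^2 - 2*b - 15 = (b + 3)*(b - 5)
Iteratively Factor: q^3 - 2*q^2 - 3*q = (q - 3)*(q^2 + q) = q*(q - 3)*(q + 1)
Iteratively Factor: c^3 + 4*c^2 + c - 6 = (c + 2)*(c^2 + 2*c - 3) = (c + 2)*(c + 3)*(c - 1)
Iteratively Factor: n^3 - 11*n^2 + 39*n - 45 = (n - 3)*(n^2 - 8*n + 15) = (n - 3)^2*(n - 5)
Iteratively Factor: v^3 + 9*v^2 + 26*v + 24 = (v + 2)*(v^2 + 7*v + 12) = (v + 2)*(v + 4)*(v + 3)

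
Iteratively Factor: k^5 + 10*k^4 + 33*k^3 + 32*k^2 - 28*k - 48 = (k + 4)*(k^4 + 6*k^3 + 9*k^2 - 4*k - 12) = (k + 2)*(k + 4)*(k^3 + 4*k^2 + k - 6) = (k + 2)^2*(k + 4)*(k^2 + 2*k - 3) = (k - 1)*(k + 2)^2*(k + 4)*(k + 3)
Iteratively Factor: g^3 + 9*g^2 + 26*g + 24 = (g + 2)*(g^2 + 7*g + 12) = (g + 2)*(g + 4)*(g + 3)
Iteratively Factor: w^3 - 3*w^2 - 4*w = (w + 1)*(w^2 - 4*w) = w*(w + 1)*(w - 4)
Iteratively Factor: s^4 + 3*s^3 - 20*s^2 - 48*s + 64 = (s + 4)*(s^3 - s^2 - 16*s + 16) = (s + 4)^2*(s^2 - 5*s + 4) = (s - 4)*(s + 4)^2*(s - 1)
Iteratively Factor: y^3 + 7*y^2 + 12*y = (y + 3)*(y^2 + 4*y) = y*(y + 3)*(y + 4)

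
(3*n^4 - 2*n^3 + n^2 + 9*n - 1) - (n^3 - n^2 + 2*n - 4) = 3*n^4 - 3*n^3 + 2*n^2 + 7*n + 3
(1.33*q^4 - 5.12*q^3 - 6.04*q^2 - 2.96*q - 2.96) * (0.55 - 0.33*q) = -0.4389*q^5 + 2.4211*q^4 - 0.8228*q^3 - 2.3452*q^2 - 0.6512*q - 1.628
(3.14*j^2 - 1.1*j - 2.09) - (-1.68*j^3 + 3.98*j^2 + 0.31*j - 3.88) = 1.68*j^3 - 0.84*j^2 - 1.41*j + 1.79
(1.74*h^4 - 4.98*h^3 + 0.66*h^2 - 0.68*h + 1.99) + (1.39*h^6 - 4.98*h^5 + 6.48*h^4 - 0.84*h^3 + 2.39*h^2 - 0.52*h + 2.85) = 1.39*h^6 - 4.98*h^5 + 8.22*h^4 - 5.82*h^3 + 3.05*h^2 - 1.2*h + 4.84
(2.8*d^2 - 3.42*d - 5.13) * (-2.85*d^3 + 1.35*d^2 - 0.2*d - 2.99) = -7.98*d^5 + 13.527*d^4 + 9.4435*d^3 - 14.6135*d^2 + 11.2518*d + 15.3387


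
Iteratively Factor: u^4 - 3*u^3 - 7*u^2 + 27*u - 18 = (u - 2)*(u^3 - u^2 - 9*u + 9) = (u - 2)*(u - 1)*(u^2 - 9) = (u - 3)*(u - 2)*(u - 1)*(u + 3)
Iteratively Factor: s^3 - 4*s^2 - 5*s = (s + 1)*(s^2 - 5*s) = (s - 5)*(s + 1)*(s)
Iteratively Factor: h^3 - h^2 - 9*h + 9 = (h + 3)*(h^2 - 4*h + 3) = (h - 3)*(h + 3)*(h - 1)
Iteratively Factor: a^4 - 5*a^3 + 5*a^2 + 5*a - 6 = (a - 3)*(a^3 - 2*a^2 - a + 2) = (a - 3)*(a - 2)*(a^2 - 1) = (a - 3)*(a - 2)*(a - 1)*(a + 1)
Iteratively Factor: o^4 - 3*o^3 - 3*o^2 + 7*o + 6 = (o - 3)*(o^3 - 3*o - 2) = (o - 3)*(o + 1)*(o^2 - o - 2) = (o - 3)*(o + 1)^2*(o - 2)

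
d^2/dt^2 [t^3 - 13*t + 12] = 6*t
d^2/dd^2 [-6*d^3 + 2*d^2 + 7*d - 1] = 4 - 36*d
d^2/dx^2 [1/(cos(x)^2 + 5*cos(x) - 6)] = (-4*sin(x)^4 + 51*sin(x)^2 - 45*cos(x)/4 - 15*cos(3*x)/4 + 15)/((cos(x) - 1)^3*(cos(x) + 6)^3)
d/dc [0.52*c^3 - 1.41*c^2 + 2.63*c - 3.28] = 1.56*c^2 - 2.82*c + 2.63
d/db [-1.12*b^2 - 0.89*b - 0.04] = -2.24*b - 0.89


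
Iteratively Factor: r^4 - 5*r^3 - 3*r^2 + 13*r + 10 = (r + 1)*(r^3 - 6*r^2 + 3*r + 10) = (r - 5)*(r + 1)*(r^2 - r - 2) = (r - 5)*(r + 1)^2*(r - 2)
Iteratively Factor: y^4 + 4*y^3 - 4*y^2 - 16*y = (y + 2)*(y^3 + 2*y^2 - 8*y) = (y + 2)*(y + 4)*(y^2 - 2*y) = y*(y + 2)*(y + 4)*(y - 2)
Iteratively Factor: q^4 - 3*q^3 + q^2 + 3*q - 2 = (q + 1)*(q^3 - 4*q^2 + 5*q - 2) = (q - 1)*(q + 1)*(q^2 - 3*q + 2) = (q - 1)^2*(q + 1)*(q - 2)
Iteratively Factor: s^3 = (s)*(s^2) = s^2*(s)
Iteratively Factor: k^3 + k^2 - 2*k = (k - 1)*(k^2 + 2*k) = k*(k - 1)*(k + 2)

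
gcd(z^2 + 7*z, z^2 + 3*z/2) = z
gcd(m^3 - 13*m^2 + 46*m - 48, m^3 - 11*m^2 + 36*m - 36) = m^2 - 5*m + 6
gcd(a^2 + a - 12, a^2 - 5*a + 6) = a - 3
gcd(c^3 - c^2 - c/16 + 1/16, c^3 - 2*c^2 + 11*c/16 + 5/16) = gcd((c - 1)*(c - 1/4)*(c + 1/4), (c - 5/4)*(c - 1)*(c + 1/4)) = c^2 - 3*c/4 - 1/4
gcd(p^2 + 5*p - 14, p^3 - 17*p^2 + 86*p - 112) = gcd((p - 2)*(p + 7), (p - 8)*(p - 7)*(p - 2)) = p - 2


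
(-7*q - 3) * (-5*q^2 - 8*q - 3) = 35*q^3 + 71*q^2 + 45*q + 9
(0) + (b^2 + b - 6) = b^2 + b - 6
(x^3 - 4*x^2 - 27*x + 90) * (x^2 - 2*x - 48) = x^5 - 6*x^4 - 67*x^3 + 336*x^2 + 1116*x - 4320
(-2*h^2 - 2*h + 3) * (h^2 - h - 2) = -2*h^4 + 9*h^2 + h - 6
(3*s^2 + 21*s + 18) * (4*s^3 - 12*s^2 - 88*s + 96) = 12*s^5 + 48*s^4 - 444*s^3 - 1776*s^2 + 432*s + 1728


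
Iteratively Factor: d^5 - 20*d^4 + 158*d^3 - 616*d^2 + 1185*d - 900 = (d - 4)*(d^4 - 16*d^3 + 94*d^2 - 240*d + 225) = (d - 4)*(d - 3)*(d^3 - 13*d^2 + 55*d - 75) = (d - 5)*(d - 4)*(d - 3)*(d^2 - 8*d + 15) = (d - 5)^2*(d - 4)*(d - 3)*(d - 3)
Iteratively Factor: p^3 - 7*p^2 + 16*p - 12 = (p - 3)*(p^2 - 4*p + 4) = (p - 3)*(p - 2)*(p - 2)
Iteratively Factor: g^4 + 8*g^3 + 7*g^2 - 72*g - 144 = (g + 4)*(g^3 + 4*g^2 - 9*g - 36) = (g + 3)*(g + 4)*(g^2 + g - 12) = (g + 3)*(g + 4)^2*(g - 3)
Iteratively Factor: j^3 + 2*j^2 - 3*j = (j)*(j^2 + 2*j - 3) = j*(j - 1)*(j + 3)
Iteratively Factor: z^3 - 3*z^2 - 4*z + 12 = (z - 3)*(z^2 - 4) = (z - 3)*(z + 2)*(z - 2)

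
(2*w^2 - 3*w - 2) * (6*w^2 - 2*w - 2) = 12*w^4 - 22*w^3 - 10*w^2 + 10*w + 4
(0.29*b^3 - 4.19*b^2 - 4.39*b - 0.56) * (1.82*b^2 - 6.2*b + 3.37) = 0.5278*b^5 - 9.4238*b^4 + 18.9655*b^3 + 12.0785*b^2 - 11.3223*b - 1.8872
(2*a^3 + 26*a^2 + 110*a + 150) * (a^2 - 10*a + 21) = 2*a^5 + 6*a^4 - 108*a^3 - 404*a^2 + 810*a + 3150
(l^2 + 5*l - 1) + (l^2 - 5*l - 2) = 2*l^2 - 3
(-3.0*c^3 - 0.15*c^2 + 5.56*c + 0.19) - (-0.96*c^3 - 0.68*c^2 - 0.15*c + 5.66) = -2.04*c^3 + 0.53*c^2 + 5.71*c - 5.47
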